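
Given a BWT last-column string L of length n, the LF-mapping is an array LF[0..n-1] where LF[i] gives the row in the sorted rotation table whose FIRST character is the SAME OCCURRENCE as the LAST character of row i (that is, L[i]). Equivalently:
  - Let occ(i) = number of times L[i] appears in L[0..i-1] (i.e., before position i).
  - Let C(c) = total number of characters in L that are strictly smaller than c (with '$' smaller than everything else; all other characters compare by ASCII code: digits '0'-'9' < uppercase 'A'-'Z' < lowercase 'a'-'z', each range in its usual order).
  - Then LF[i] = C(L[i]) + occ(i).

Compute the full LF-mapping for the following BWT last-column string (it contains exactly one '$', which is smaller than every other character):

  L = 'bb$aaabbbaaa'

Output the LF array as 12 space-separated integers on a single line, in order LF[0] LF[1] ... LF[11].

Char counts: '$':1, 'a':6, 'b':5
C (first-col start): C('$')=0, C('a')=1, C('b')=7
L[0]='b': occ=0, LF[0]=C('b')+0=7+0=7
L[1]='b': occ=1, LF[1]=C('b')+1=7+1=8
L[2]='$': occ=0, LF[2]=C('$')+0=0+0=0
L[3]='a': occ=0, LF[3]=C('a')+0=1+0=1
L[4]='a': occ=1, LF[4]=C('a')+1=1+1=2
L[5]='a': occ=2, LF[5]=C('a')+2=1+2=3
L[6]='b': occ=2, LF[6]=C('b')+2=7+2=9
L[7]='b': occ=3, LF[7]=C('b')+3=7+3=10
L[8]='b': occ=4, LF[8]=C('b')+4=7+4=11
L[9]='a': occ=3, LF[9]=C('a')+3=1+3=4
L[10]='a': occ=4, LF[10]=C('a')+4=1+4=5
L[11]='a': occ=5, LF[11]=C('a')+5=1+5=6

Answer: 7 8 0 1 2 3 9 10 11 4 5 6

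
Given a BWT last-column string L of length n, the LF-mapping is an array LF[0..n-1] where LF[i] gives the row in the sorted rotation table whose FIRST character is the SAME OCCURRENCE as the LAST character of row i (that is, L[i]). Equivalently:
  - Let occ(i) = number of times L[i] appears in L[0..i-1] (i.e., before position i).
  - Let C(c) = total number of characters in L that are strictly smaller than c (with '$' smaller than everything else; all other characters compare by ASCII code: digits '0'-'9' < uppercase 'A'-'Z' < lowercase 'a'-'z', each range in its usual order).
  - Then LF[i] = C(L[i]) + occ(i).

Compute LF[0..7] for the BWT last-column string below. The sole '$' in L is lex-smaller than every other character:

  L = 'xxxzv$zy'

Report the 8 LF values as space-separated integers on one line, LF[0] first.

Char counts: '$':1, 'v':1, 'x':3, 'y':1, 'z':2
C (first-col start): C('$')=0, C('v')=1, C('x')=2, C('y')=5, C('z')=6
L[0]='x': occ=0, LF[0]=C('x')+0=2+0=2
L[1]='x': occ=1, LF[1]=C('x')+1=2+1=3
L[2]='x': occ=2, LF[2]=C('x')+2=2+2=4
L[3]='z': occ=0, LF[3]=C('z')+0=6+0=6
L[4]='v': occ=0, LF[4]=C('v')+0=1+0=1
L[5]='$': occ=0, LF[5]=C('$')+0=0+0=0
L[6]='z': occ=1, LF[6]=C('z')+1=6+1=7
L[7]='y': occ=0, LF[7]=C('y')+0=5+0=5

Answer: 2 3 4 6 1 0 7 5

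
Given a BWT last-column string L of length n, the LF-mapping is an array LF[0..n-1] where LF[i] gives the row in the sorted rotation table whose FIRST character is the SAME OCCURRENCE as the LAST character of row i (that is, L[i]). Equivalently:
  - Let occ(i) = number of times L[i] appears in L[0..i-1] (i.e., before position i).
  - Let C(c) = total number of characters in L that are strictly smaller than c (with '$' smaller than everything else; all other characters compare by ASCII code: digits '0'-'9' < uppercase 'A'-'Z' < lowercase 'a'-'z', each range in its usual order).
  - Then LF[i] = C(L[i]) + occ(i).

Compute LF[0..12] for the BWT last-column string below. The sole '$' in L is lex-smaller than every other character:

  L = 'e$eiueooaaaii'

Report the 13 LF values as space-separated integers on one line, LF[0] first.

Char counts: '$':1, 'a':3, 'e':3, 'i':3, 'o':2, 'u':1
C (first-col start): C('$')=0, C('a')=1, C('e')=4, C('i')=7, C('o')=10, C('u')=12
L[0]='e': occ=0, LF[0]=C('e')+0=4+0=4
L[1]='$': occ=0, LF[1]=C('$')+0=0+0=0
L[2]='e': occ=1, LF[2]=C('e')+1=4+1=5
L[3]='i': occ=0, LF[3]=C('i')+0=7+0=7
L[4]='u': occ=0, LF[4]=C('u')+0=12+0=12
L[5]='e': occ=2, LF[5]=C('e')+2=4+2=6
L[6]='o': occ=0, LF[6]=C('o')+0=10+0=10
L[7]='o': occ=1, LF[7]=C('o')+1=10+1=11
L[8]='a': occ=0, LF[8]=C('a')+0=1+0=1
L[9]='a': occ=1, LF[9]=C('a')+1=1+1=2
L[10]='a': occ=2, LF[10]=C('a')+2=1+2=3
L[11]='i': occ=1, LF[11]=C('i')+1=7+1=8
L[12]='i': occ=2, LF[12]=C('i')+2=7+2=9

Answer: 4 0 5 7 12 6 10 11 1 2 3 8 9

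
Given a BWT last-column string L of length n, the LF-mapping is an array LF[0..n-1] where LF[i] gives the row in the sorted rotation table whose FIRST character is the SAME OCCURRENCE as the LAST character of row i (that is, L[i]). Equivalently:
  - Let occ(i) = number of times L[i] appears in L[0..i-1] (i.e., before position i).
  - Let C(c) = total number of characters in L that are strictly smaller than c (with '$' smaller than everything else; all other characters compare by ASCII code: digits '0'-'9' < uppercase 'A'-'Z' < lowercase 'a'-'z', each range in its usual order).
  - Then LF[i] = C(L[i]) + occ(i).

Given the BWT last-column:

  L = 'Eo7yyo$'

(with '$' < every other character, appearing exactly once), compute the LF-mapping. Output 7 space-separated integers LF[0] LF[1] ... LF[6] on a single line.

Answer: 2 3 1 5 6 4 0

Derivation:
Char counts: '$':1, '7':1, 'E':1, 'o':2, 'y':2
C (first-col start): C('$')=0, C('7')=1, C('E')=2, C('o')=3, C('y')=5
L[0]='E': occ=0, LF[0]=C('E')+0=2+0=2
L[1]='o': occ=0, LF[1]=C('o')+0=3+0=3
L[2]='7': occ=0, LF[2]=C('7')+0=1+0=1
L[3]='y': occ=0, LF[3]=C('y')+0=5+0=5
L[4]='y': occ=1, LF[4]=C('y')+1=5+1=6
L[5]='o': occ=1, LF[5]=C('o')+1=3+1=4
L[6]='$': occ=0, LF[6]=C('$')+0=0+0=0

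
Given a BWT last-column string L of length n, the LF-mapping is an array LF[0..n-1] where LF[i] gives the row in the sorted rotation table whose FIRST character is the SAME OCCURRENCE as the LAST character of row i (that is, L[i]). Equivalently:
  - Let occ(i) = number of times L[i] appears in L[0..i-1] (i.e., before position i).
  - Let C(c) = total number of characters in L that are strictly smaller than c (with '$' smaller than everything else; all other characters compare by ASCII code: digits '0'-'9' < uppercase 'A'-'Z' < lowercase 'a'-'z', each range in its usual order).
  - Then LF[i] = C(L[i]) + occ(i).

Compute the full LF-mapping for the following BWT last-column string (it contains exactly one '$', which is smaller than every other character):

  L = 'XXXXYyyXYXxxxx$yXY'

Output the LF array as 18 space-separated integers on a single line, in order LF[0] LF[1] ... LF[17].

Answer: 1 2 3 4 8 15 16 5 9 6 11 12 13 14 0 17 7 10

Derivation:
Char counts: '$':1, 'X':7, 'Y':3, 'x':4, 'y':3
C (first-col start): C('$')=0, C('X')=1, C('Y')=8, C('x')=11, C('y')=15
L[0]='X': occ=0, LF[0]=C('X')+0=1+0=1
L[1]='X': occ=1, LF[1]=C('X')+1=1+1=2
L[2]='X': occ=2, LF[2]=C('X')+2=1+2=3
L[3]='X': occ=3, LF[3]=C('X')+3=1+3=4
L[4]='Y': occ=0, LF[4]=C('Y')+0=8+0=8
L[5]='y': occ=0, LF[5]=C('y')+0=15+0=15
L[6]='y': occ=1, LF[6]=C('y')+1=15+1=16
L[7]='X': occ=4, LF[7]=C('X')+4=1+4=5
L[8]='Y': occ=1, LF[8]=C('Y')+1=8+1=9
L[9]='X': occ=5, LF[9]=C('X')+5=1+5=6
L[10]='x': occ=0, LF[10]=C('x')+0=11+0=11
L[11]='x': occ=1, LF[11]=C('x')+1=11+1=12
L[12]='x': occ=2, LF[12]=C('x')+2=11+2=13
L[13]='x': occ=3, LF[13]=C('x')+3=11+3=14
L[14]='$': occ=0, LF[14]=C('$')+0=0+0=0
L[15]='y': occ=2, LF[15]=C('y')+2=15+2=17
L[16]='X': occ=6, LF[16]=C('X')+6=1+6=7
L[17]='Y': occ=2, LF[17]=C('Y')+2=8+2=10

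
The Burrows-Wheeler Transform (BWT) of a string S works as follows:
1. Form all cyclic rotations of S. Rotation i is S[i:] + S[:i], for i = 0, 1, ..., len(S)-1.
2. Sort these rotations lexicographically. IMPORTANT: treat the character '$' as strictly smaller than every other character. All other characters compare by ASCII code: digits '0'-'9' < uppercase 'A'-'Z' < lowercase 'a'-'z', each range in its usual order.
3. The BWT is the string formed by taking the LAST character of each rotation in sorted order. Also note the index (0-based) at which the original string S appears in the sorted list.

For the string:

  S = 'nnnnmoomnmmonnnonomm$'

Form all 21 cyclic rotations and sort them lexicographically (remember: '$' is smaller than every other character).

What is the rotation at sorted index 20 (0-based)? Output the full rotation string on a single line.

All 21 rotations (rotation i = S[i:]+S[:i]):
  rot[0] = nnnnmoomnmmonnnonomm$
  rot[1] = nnnmoomnmmonnnonomm$n
  rot[2] = nnmoomnmmonnnonomm$nn
  rot[3] = nmoomnmmonnnonomm$nnn
  rot[4] = moomnmmonnnonomm$nnnn
  rot[5] = oomnmmonnnonomm$nnnnm
  rot[6] = omnmmonnnonomm$nnnnmo
  rot[7] = mnmmonnnonomm$nnnnmoo
  rot[8] = nmmonnnonomm$nnnnmoom
  rot[9] = mmonnnonomm$nnnnmoomn
  rot[10] = monnnonomm$nnnnmoomnm
  rot[11] = onnnonomm$nnnnmoomnmm
  rot[12] = nnnonomm$nnnnmoomnmmo
  rot[13] = nnonomm$nnnnmoomnmmon
  rot[14] = nonomm$nnnnmoomnmmonn
  rot[15] = onomm$nnnnmoomnmmonnn
  rot[16] = nomm$nnnnmoomnmmonnno
  rot[17] = omm$nnnnmoomnmmonnnon
  rot[18] = mm$nnnnmoomnmmonnnono
  rot[19] = m$nnnnmoomnmmonnnonom
  rot[20] = $nnnnmoomnmmonnnonomm
Sorted (with $ < everything):
  sorted[0] = $nnnnmoomnmmonnnonomm
  sorted[1] = m$nnnnmoomnmmonnnonom
  sorted[2] = mm$nnnnmoomnmmonnnono
  sorted[3] = mmonnnonomm$nnnnmoomn
  sorted[4] = mnmmonnnonomm$nnnnmoo
  sorted[5] = monnnonomm$nnnnmoomnm
  sorted[6] = moomnmmonnnonomm$nnnn
  sorted[7] = nmmonnnonomm$nnnnmoom
  sorted[8] = nmoomnmmonnnonomm$nnn
  sorted[9] = nnmoomnmmonnnonomm$nn
  sorted[10] = nnnmoomnmmonnnonomm$n
  sorted[11] = nnnnmoomnmmonnnonomm$
  sorted[12] = nnnonomm$nnnnmoomnmmo
  sorted[13] = nnonomm$nnnnmoomnmmon
  sorted[14] = nomm$nnnnmoomnmmonnno
  sorted[15] = nonomm$nnnnmoomnmmonn
  sorted[16] = omm$nnnnmoomnmmonnnon
  sorted[17] = omnmmonnnonomm$nnnnmo
  sorted[18] = onnnonomm$nnnnmoomnmm
  sorted[19] = onomm$nnnnmoomnmmonnn
  sorted[20] = oomnmmonnnonomm$nnnnm
sorted[20] = oomnmmonnnonomm$nnnnm

Answer: oomnmmonnnonomm$nnnnm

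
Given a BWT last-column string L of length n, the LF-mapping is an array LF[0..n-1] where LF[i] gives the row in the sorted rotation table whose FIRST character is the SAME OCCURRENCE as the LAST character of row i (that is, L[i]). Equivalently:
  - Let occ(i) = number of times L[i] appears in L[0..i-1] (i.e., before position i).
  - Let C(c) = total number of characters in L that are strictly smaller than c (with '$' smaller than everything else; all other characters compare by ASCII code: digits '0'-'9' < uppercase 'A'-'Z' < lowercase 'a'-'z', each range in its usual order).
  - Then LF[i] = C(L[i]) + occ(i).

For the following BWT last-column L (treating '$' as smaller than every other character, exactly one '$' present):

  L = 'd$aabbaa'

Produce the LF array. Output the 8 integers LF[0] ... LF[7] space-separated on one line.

Answer: 7 0 1 2 5 6 3 4

Derivation:
Char counts: '$':1, 'a':4, 'b':2, 'd':1
C (first-col start): C('$')=0, C('a')=1, C('b')=5, C('d')=7
L[0]='d': occ=0, LF[0]=C('d')+0=7+0=7
L[1]='$': occ=0, LF[1]=C('$')+0=0+0=0
L[2]='a': occ=0, LF[2]=C('a')+0=1+0=1
L[3]='a': occ=1, LF[3]=C('a')+1=1+1=2
L[4]='b': occ=0, LF[4]=C('b')+0=5+0=5
L[5]='b': occ=1, LF[5]=C('b')+1=5+1=6
L[6]='a': occ=2, LF[6]=C('a')+2=1+2=3
L[7]='a': occ=3, LF[7]=C('a')+3=1+3=4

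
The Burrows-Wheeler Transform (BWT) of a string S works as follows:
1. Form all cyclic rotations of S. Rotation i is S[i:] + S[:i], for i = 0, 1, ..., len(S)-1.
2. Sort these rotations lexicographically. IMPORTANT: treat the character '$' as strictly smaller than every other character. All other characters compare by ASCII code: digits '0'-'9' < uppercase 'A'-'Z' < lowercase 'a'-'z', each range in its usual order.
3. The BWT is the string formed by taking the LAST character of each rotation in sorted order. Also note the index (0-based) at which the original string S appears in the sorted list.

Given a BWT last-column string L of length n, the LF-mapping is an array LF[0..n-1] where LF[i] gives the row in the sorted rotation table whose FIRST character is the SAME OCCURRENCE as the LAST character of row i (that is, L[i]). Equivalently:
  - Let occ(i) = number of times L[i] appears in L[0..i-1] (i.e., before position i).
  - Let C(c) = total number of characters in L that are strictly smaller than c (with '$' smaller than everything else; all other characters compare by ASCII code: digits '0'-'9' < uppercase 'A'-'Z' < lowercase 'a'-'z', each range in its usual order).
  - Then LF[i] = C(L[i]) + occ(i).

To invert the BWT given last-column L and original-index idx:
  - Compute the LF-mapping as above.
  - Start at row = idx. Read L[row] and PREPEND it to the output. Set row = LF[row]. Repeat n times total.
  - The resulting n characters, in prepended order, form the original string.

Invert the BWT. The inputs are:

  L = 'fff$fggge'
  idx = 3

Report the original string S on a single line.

Answer: fegggfff$

Derivation:
LF mapping: 2 3 4 0 5 6 7 8 1
Walk LF starting at row 3, prepending L[row]:
  step 1: row=3, L[3]='$', prepend. Next row=LF[3]=0
  step 2: row=0, L[0]='f', prepend. Next row=LF[0]=2
  step 3: row=2, L[2]='f', prepend. Next row=LF[2]=4
  step 4: row=4, L[4]='f', prepend. Next row=LF[4]=5
  step 5: row=5, L[5]='g', prepend. Next row=LF[5]=6
  step 6: row=6, L[6]='g', prepend. Next row=LF[6]=7
  step 7: row=7, L[7]='g', prepend. Next row=LF[7]=8
  step 8: row=8, L[8]='e', prepend. Next row=LF[8]=1
  step 9: row=1, L[1]='f', prepend. Next row=LF[1]=3
Reversed output: fegggfff$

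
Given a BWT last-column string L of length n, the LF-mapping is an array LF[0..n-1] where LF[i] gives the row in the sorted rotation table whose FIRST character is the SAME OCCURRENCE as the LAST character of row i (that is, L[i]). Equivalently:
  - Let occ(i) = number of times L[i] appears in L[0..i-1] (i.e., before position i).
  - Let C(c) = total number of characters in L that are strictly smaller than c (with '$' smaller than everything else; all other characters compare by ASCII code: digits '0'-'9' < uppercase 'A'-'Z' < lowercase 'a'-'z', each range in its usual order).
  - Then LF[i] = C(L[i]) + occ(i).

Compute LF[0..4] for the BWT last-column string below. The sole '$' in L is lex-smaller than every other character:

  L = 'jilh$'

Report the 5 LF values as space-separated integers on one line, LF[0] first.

Answer: 3 2 4 1 0

Derivation:
Char counts: '$':1, 'h':1, 'i':1, 'j':1, 'l':1
C (first-col start): C('$')=0, C('h')=1, C('i')=2, C('j')=3, C('l')=4
L[0]='j': occ=0, LF[0]=C('j')+0=3+0=3
L[1]='i': occ=0, LF[1]=C('i')+0=2+0=2
L[2]='l': occ=0, LF[2]=C('l')+0=4+0=4
L[3]='h': occ=0, LF[3]=C('h')+0=1+0=1
L[4]='$': occ=0, LF[4]=C('$')+0=0+0=0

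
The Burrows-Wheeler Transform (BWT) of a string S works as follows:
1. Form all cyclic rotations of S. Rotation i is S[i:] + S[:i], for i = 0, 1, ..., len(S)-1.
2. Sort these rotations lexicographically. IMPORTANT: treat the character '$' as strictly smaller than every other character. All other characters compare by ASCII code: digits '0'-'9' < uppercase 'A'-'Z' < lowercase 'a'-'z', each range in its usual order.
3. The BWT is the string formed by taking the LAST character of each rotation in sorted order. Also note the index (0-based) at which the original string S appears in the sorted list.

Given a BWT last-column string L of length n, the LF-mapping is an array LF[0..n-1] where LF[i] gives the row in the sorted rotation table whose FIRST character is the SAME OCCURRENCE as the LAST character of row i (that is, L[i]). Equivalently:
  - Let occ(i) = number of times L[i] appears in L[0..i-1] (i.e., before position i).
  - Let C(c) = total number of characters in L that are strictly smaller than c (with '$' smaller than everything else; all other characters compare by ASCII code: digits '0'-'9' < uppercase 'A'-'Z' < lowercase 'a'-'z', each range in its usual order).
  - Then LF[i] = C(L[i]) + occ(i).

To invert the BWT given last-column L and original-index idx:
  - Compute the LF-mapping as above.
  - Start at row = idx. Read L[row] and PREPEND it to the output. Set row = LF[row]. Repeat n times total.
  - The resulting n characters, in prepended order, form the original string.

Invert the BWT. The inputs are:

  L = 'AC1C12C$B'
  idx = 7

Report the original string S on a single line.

LF mapping: 4 6 1 7 2 3 8 0 5
Walk LF starting at row 7, prepending L[row]:
  step 1: row=7, L[7]='$', prepend. Next row=LF[7]=0
  step 2: row=0, L[0]='A', prepend. Next row=LF[0]=4
  step 3: row=4, L[4]='1', prepend. Next row=LF[4]=2
  step 4: row=2, L[2]='1', prepend. Next row=LF[2]=1
  step 5: row=1, L[1]='C', prepend. Next row=LF[1]=6
  step 6: row=6, L[6]='C', prepend. Next row=LF[6]=8
  step 7: row=8, L[8]='B', prepend. Next row=LF[8]=5
  step 8: row=5, L[5]='2', prepend. Next row=LF[5]=3
  step 9: row=3, L[3]='C', prepend. Next row=LF[3]=7
Reversed output: C2BCC11A$

Answer: C2BCC11A$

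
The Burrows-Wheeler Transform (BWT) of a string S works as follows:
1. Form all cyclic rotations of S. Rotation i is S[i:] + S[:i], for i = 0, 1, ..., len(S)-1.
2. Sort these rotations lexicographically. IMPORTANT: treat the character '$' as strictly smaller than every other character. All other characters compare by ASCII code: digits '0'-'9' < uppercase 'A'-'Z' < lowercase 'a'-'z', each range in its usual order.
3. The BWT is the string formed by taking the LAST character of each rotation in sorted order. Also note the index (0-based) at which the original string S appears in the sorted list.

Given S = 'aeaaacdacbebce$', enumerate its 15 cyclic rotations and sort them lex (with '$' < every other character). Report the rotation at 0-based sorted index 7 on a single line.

Answer: bebce$aeaaacdac

Derivation:
All 15 rotations (rotation i = S[i:]+S[:i]):
  rot[0] = aeaaacdacbebce$
  rot[1] = eaaacdacbebce$a
  rot[2] = aaacdacbebce$ae
  rot[3] = aacdacbebce$aea
  rot[4] = acdacbebce$aeaa
  rot[5] = cdacbebce$aeaaa
  rot[6] = dacbebce$aeaaac
  rot[7] = acbebce$aeaaacd
  rot[8] = cbebce$aeaaacda
  rot[9] = bebce$aeaaacdac
  rot[10] = ebce$aeaaacdacb
  rot[11] = bce$aeaaacdacbe
  rot[12] = ce$aeaaacdacbeb
  rot[13] = e$aeaaacdacbebc
  rot[14] = $aeaaacdacbebce
Sorted (with $ < everything):
  sorted[0] = $aeaaacdacbebce
  sorted[1] = aaacdacbebce$ae
  sorted[2] = aacdacbebce$aea
  sorted[3] = acbebce$aeaaacd
  sorted[4] = acdacbebce$aeaa
  sorted[5] = aeaaacdacbebce$
  sorted[6] = bce$aeaaacdacbe
  sorted[7] = bebce$aeaaacdac
  sorted[8] = cbebce$aeaaacda
  sorted[9] = cdacbebce$aeaaa
  sorted[10] = ce$aeaaacdacbeb
  sorted[11] = dacbebce$aeaaac
  sorted[12] = e$aeaaacdacbebc
  sorted[13] = eaaacdacbebce$a
  sorted[14] = ebce$aeaaacdacb
sorted[7] = bebce$aeaaacdac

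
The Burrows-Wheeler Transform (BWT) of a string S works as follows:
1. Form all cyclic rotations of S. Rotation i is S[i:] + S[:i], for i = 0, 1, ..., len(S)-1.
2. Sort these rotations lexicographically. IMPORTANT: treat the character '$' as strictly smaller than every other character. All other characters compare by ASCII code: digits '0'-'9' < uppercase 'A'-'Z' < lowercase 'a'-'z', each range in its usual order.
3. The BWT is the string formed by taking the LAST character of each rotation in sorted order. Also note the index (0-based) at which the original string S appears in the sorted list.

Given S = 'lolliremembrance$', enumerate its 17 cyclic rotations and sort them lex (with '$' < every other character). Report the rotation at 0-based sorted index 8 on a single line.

Answer: liremembrance$lol

Derivation:
All 17 rotations (rotation i = S[i:]+S[:i]):
  rot[0] = lolliremembrance$
  rot[1] = olliremembrance$l
  rot[2] = lliremembrance$lo
  rot[3] = liremembrance$lol
  rot[4] = iremembrance$loll
  rot[5] = remembrance$lolli
  rot[6] = emembrance$lollir
  rot[7] = membrance$lollire
  rot[8] = embrance$lollirem
  rot[9] = mbrance$lollireme
  rot[10] = brance$lolliremem
  rot[11] = rance$lollirememb
  rot[12] = ance$lolliremembr
  rot[13] = nce$lolliremembra
  rot[14] = ce$lolliremembran
  rot[15] = e$lolliremembranc
  rot[16] = $lolliremembrance
Sorted (with $ < everything):
  sorted[0] = $lolliremembrance
  sorted[1] = ance$lolliremembr
  sorted[2] = brance$lolliremem
  sorted[3] = ce$lolliremembran
  sorted[4] = e$lolliremembranc
  sorted[5] = embrance$lollirem
  sorted[6] = emembrance$lollir
  sorted[7] = iremembrance$loll
  sorted[8] = liremembrance$lol
  sorted[9] = lliremembrance$lo
  sorted[10] = lolliremembrance$
  sorted[11] = mbrance$lollireme
  sorted[12] = membrance$lollire
  sorted[13] = nce$lolliremembra
  sorted[14] = olliremembrance$l
  sorted[15] = rance$lollirememb
  sorted[16] = remembrance$lolli
sorted[8] = liremembrance$lol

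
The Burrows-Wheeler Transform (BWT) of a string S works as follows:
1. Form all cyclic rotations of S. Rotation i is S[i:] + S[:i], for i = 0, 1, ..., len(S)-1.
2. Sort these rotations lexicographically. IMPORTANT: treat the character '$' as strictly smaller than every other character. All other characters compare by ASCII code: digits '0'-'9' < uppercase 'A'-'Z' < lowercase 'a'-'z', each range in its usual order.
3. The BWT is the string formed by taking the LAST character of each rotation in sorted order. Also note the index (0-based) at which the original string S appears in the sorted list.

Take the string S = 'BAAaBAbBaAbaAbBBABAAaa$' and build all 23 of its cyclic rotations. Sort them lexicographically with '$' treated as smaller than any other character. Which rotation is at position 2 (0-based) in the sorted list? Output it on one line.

Answer: AAaa$BAAaBAbBaAbaAbBBAB

Derivation:
All 23 rotations (rotation i = S[i:]+S[:i]):
  rot[0] = BAAaBAbBaAbaAbBBABAAaa$
  rot[1] = AAaBAbBaAbaAbBBABAAaa$B
  rot[2] = AaBAbBaAbaAbBBABAAaa$BA
  rot[3] = aBAbBaAbaAbBBABAAaa$BAA
  rot[4] = BAbBaAbaAbBBABAAaa$BAAa
  rot[5] = AbBaAbaAbBBABAAaa$BAAaB
  rot[6] = bBaAbaAbBBABAAaa$BAAaBA
  rot[7] = BaAbaAbBBABAAaa$BAAaBAb
  rot[8] = aAbaAbBBABAAaa$BAAaBAbB
  rot[9] = AbaAbBBABAAaa$BAAaBAbBa
  rot[10] = baAbBBABAAaa$BAAaBAbBaA
  rot[11] = aAbBBABAAaa$BAAaBAbBaAb
  rot[12] = AbBBABAAaa$BAAaBAbBaAba
  rot[13] = bBBABAAaa$BAAaBAbBaAbaA
  rot[14] = BBABAAaa$BAAaBAbBaAbaAb
  rot[15] = BABAAaa$BAAaBAbBaAbaAbB
  rot[16] = ABAAaa$BAAaBAbBaAbaAbBB
  rot[17] = BAAaa$BAAaBAbBaAbaAbBBA
  rot[18] = AAaa$BAAaBAbBaAbaAbBBAB
  rot[19] = Aaa$BAAaBAbBaAbaAbBBABA
  rot[20] = aa$BAAaBAbBaAbaAbBBABAA
  rot[21] = a$BAAaBAbBaAbaAbBBABAAa
  rot[22] = $BAAaBAbBaAbaAbBBABAAaa
Sorted (with $ < everything):
  sorted[0] = $BAAaBAbBaAbaAbBBABAAaa
  sorted[1] = AAaBAbBaAbaAbBBABAAaa$B
  sorted[2] = AAaa$BAAaBAbBaAbaAbBBAB
  sorted[3] = ABAAaa$BAAaBAbBaAbaAbBB
  sorted[4] = AaBAbBaAbaAbBBABAAaa$BA
  sorted[5] = Aaa$BAAaBAbBaAbaAbBBABA
  sorted[6] = AbBBABAAaa$BAAaBAbBaAba
  sorted[7] = AbBaAbaAbBBABAAaa$BAAaB
  sorted[8] = AbaAbBBABAAaa$BAAaBAbBa
  sorted[9] = BAAaBAbBaAbaAbBBABAAaa$
  sorted[10] = BAAaa$BAAaBAbBaAbaAbBBA
  sorted[11] = BABAAaa$BAAaBAbBaAbaAbB
  sorted[12] = BAbBaAbaAbBBABAAaa$BAAa
  sorted[13] = BBABAAaa$BAAaBAbBaAbaAb
  sorted[14] = BaAbaAbBBABAAaa$BAAaBAb
  sorted[15] = a$BAAaBAbBaAbaAbBBABAAa
  sorted[16] = aAbBBABAAaa$BAAaBAbBaAb
  sorted[17] = aAbaAbBBABAAaa$BAAaBAbB
  sorted[18] = aBAbBaAbaAbBBABAAaa$BAA
  sorted[19] = aa$BAAaBAbBaAbaAbBBABAA
  sorted[20] = bBBABAAaa$BAAaBAbBaAbaA
  sorted[21] = bBaAbaAbBBABAAaa$BAAaBA
  sorted[22] = baAbBBABAAaa$BAAaBAbBaA
sorted[2] = AAaa$BAAaBAbBaAbaAbBBAB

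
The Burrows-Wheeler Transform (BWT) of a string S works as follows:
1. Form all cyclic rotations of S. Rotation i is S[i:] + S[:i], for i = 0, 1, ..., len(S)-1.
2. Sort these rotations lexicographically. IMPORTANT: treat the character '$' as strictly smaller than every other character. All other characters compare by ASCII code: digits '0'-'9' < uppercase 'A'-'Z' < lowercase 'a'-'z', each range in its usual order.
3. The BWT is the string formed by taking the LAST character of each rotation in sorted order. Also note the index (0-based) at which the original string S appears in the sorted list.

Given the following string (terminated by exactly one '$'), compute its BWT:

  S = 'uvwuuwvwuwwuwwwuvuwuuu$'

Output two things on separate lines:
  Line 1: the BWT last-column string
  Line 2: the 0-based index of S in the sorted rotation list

All 23 rotations (rotation i = S[i:]+S[:i]):
  rot[0] = uvwuuwvwuwwuwwwuvuwuuu$
  rot[1] = vwuuwvwuwwuwwwuvuwuuu$u
  rot[2] = wuuwvwuwwuwwwuvuwuuu$uv
  rot[3] = uuwvwuwwuwwwuvuwuuu$uvw
  rot[4] = uwvwuwwuwwwuvuwuuu$uvwu
  rot[5] = wvwuwwuwwwuvuwuuu$uvwuu
  rot[6] = vwuwwuwwwuvuwuuu$uvwuuw
  rot[7] = wuwwuwwwuvuwuuu$uvwuuwv
  rot[8] = uwwuwwwuvuwuuu$uvwuuwvw
  rot[9] = wwuwwwuvuwuuu$uvwuuwvwu
  rot[10] = wuwwwuvuwuuu$uvwuuwvwuw
  rot[11] = uwwwuvuwuuu$uvwuuwvwuww
  rot[12] = wwwuvuwuuu$uvwuuwvwuwwu
  rot[13] = wwuvuwuuu$uvwuuwvwuwwuw
  rot[14] = wuvuwuuu$uvwuuwvwuwwuww
  rot[15] = uvuwuuu$uvwuuwvwuwwuwww
  rot[16] = vuwuuu$uvwuuwvwuwwuwwwu
  rot[17] = uwuuu$uvwuuwvwuwwuwwwuv
  rot[18] = wuuu$uvwuuwvwuwwuwwwuvu
  rot[19] = uuu$uvwuuwvwuwwuwwwuvuw
  rot[20] = uu$uvwuuwvwuwwuwwwuvuwu
  rot[21] = u$uvwuuwvwuwwuwwwuvuwuu
  rot[22] = $uvwuuwvwuwwuwwwuvuwuuu
Sorted (with $ < everything):
  sorted[0] = $uvwuuwvwuwwuwwwuvuwuuu  (last char: 'u')
  sorted[1] = u$uvwuuwvwuwwuwwwuvuwuu  (last char: 'u')
  sorted[2] = uu$uvwuuwvwuwwuwwwuvuwu  (last char: 'u')
  sorted[3] = uuu$uvwuuwvwuwwuwwwuvuw  (last char: 'w')
  sorted[4] = uuwvwuwwuwwwuvuwuuu$uvw  (last char: 'w')
  sorted[5] = uvuwuuu$uvwuuwvwuwwuwww  (last char: 'w')
  sorted[6] = uvwuuwvwuwwuwwwuvuwuuu$  (last char: '$')
  sorted[7] = uwuuu$uvwuuwvwuwwuwwwuv  (last char: 'v')
  sorted[8] = uwvwuwwuwwwuvuwuuu$uvwu  (last char: 'u')
  sorted[9] = uwwuwwwuvuwuuu$uvwuuwvw  (last char: 'w')
  sorted[10] = uwwwuvuwuuu$uvwuuwvwuww  (last char: 'w')
  sorted[11] = vuwuuu$uvwuuwvwuwwuwwwu  (last char: 'u')
  sorted[12] = vwuuwvwuwwuwwwuvuwuuu$u  (last char: 'u')
  sorted[13] = vwuwwuwwwuvuwuuu$uvwuuw  (last char: 'w')
  sorted[14] = wuuu$uvwuuwvwuwwuwwwuvu  (last char: 'u')
  sorted[15] = wuuwvwuwwuwwwuvuwuuu$uv  (last char: 'v')
  sorted[16] = wuvuwuuu$uvwuuwvwuwwuww  (last char: 'w')
  sorted[17] = wuwwuwwwuvuwuuu$uvwuuwv  (last char: 'v')
  sorted[18] = wuwwwuvuwuuu$uvwuuwvwuw  (last char: 'w')
  sorted[19] = wvwuwwuwwwuvuwuuu$uvwuu  (last char: 'u')
  sorted[20] = wwuvuwuuu$uvwuuwvwuwwuw  (last char: 'w')
  sorted[21] = wwuwwwuvuwuuu$uvwuuwvwu  (last char: 'u')
  sorted[22] = wwwuvuwuuu$uvwuuwvwuwwu  (last char: 'u')
Last column: uuuwww$vuwwuuwuvwvwuwuu
Original string S is at sorted index 6

Answer: uuuwww$vuwwuuwuvwvwuwuu
6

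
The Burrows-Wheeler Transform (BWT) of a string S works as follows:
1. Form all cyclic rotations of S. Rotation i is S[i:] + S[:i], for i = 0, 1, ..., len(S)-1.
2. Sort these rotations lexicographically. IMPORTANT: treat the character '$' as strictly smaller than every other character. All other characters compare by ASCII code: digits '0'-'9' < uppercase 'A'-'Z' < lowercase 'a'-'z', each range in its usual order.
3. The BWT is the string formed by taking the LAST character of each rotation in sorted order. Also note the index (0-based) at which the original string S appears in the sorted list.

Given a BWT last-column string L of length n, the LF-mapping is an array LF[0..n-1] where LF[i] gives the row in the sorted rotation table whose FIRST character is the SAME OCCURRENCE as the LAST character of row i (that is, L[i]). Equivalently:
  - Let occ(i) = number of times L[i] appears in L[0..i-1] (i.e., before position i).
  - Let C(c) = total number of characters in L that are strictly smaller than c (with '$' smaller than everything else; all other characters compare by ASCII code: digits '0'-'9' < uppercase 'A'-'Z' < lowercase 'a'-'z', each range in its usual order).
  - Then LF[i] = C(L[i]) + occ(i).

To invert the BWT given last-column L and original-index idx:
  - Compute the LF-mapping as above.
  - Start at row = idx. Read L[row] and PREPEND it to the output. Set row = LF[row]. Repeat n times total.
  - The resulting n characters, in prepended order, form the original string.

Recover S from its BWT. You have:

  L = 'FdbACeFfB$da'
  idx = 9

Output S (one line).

LF mapping: 4 8 7 1 3 10 5 11 2 0 9 6
Walk LF starting at row 9, prepending L[row]:
  step 1: row=9, L[9]='$', prepend. Next row=LF[9]=0
  step 2: row=0, L[0]='F', prepend. Next row=LF[0]=4
  step 3: row=4, L[4]='C', prepend. Next row=LF[4]=3
  step 4: row=3, L[3]='A', prepend. Next row=LF[3]=1
  step 5: row=1, L[1]='d', prepend. Next row=LF[1]=8
  step 6: row=8, L[8]='B', prepend. Next row=LF[8]=2
  step 7: row=2, L[2]='b', prepend. Next row=LF[2]=7
  step 8: row=7, L[7]='f', prepend. Next row=LF[7]=11
  step 9: row=11, L[11]='a', prepend. Next row=LF[11]=6
  step 10: row=6, L[6]='F', prepend. Next row=LF[6]=5
  step 11: row=5, L[5]='e', prepend. Next row=LF[5]=10
  step 12: row=10, L[10]='d', prepend. Next row=LF[10]=9
Reversed output: deFafbBdACF$

Answer: deFafbBdACF$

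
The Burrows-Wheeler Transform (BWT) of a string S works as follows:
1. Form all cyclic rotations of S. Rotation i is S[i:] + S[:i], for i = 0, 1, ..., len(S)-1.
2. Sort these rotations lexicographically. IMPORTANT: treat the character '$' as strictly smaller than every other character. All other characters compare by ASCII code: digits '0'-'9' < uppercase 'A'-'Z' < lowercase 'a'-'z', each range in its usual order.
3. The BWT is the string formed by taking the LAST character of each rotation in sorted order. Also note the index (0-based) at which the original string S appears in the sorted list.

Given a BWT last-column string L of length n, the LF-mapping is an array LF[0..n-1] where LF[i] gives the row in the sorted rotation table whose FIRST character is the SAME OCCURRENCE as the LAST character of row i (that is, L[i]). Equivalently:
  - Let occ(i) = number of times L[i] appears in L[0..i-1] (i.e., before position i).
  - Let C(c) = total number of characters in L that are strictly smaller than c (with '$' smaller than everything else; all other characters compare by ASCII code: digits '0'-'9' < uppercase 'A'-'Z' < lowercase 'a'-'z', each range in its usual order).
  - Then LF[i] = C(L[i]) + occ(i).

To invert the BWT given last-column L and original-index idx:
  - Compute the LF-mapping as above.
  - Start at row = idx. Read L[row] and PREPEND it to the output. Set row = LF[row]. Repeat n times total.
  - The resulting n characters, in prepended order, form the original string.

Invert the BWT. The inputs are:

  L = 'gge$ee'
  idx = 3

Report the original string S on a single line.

LF mapping: 4 5 1 0 2 3
Walk LF starting at row 3, prepending L[row]:
  step 1: row=3, L[3]='$', prepend. Next row=LF[3]=0
  step 2: row=0, L[0]='g', prepend. Next row=LF[0]=4
  step 3: row=4, L[4]='e', prepend. Next row=LF[4]=2
  step 4: row=2, L[2]='e', prepend. Next row=LF[2]=1
  step 5: row=1, L[1]='g', prepend. Next row=LF[1]=5
  step 6: row=5, L[5]='e', prepend. Next row=LF[5]=3
Reversed output: egeeg$

Answer: egeeg$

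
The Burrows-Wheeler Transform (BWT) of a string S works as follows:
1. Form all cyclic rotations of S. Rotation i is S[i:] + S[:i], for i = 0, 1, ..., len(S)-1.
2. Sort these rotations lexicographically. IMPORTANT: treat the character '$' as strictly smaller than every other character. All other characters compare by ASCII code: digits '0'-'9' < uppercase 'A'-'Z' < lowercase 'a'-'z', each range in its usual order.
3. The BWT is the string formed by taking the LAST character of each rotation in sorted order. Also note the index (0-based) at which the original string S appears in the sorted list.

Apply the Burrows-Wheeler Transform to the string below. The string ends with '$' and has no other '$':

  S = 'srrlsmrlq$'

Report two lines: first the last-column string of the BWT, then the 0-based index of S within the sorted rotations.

All 10 rotations (rotation i = S[i:]+S[:i]):
  rot[0] = srrlsmrlq$
  rot[1] = rrlsmrlq$s
  rot[2] = rlsmrlq$sr
  rot[3] = lsmrlq$srr
  rot[4] = smrlq$srrl
  rot[5] = mrlq$srrls
  rot[6] = rlq$srrlsm
  rot[7] = lq$srrlsmr
  rot[8] = q$srrlsmrl
  rot[9] = $srrlsmrlq
Sorted (with $ < everything):
  sorted[0] = $srrlsmrlq  (last char: 'q')
  sorted[1] = lq$srrlsmr  (last char: 'r')
  sorted[2] = lsmrlq$srr  (last char: 'r')
  sorted[3] = mrlq$srrls  (last char: 's')
  sorted[4] = q$srrlsmrl  (last char: 'l')
  sorted[5] = rlq$srrlsm  (last char: 'm')
  sorted[6] = rlsmrlq$sr  (last char: 'r')
  sorted[7] = rrlsmrlq$s  (last char: 's')
  sorted[8] = smrlq$srrl  (last char: 'l')
  sorted[9] = srrlsmrlq$  (last char: '$')
Last column: qrrslmrsl$
Original string S is at sorted index 9

Answer: qrrslmrsl$
9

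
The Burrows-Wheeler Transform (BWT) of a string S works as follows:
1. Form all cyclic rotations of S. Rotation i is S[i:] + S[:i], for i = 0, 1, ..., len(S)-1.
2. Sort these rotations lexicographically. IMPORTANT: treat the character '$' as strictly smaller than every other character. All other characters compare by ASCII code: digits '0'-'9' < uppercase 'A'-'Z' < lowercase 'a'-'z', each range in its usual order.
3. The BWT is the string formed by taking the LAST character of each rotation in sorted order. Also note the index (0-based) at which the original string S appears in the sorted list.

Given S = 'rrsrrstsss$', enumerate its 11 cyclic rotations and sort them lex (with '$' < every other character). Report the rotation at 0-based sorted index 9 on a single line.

All 11 rotations (rotation i = S[i:]+S[:i]):
  rot[0] = rrsrrstsss$
  rot[1] = rsrrstsss$r
  rot[2] = srrstsss$rr
  rot[3] = rrstsss$rrs
  rot[4] = rstsss$rrsr
  rot[5] = stsss$rrsrr
  rot[6] = tsss$rrsrrs
  rot[7] = sss$rrsrrst
  rot[8] = ss$rrsrrsts
  rot[9] = s$rrsrrstss
  rot[10] = $rrsrrstsss
Sorted (with $ < everything):
  sorted[0] = $rrsrrstsss
  sorted[1] = rrsrrstsss$
  sorted[2] = rrstsss$rrs
  sorted[3] = rsrrstsss$r
  sorted[4] = rstsss$rrsr
  sorted[5] = s$rrsrrstss
  sorted[6] = srrstsss$rr
  sorted[7] = ss$rrsrrsts
  sorted[8] = sss$rrsrrst
  sorted[9] = stsss$rrsrr
  sorted[10] = tsss$rrsrrs
sorted[9] = stsss$rrsrr

Answer: stsss$rrsrr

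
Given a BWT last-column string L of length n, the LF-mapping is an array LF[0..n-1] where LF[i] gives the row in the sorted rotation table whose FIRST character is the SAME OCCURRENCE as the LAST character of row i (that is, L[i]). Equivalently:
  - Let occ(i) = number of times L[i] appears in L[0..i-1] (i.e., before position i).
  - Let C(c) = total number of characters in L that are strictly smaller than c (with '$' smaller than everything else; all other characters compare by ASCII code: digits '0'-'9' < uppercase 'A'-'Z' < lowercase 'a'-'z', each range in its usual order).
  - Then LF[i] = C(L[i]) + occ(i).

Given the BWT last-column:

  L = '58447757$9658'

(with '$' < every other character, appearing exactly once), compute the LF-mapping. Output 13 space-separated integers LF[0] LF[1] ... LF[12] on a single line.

Answer: 3 10 1 2 7 8 4 9 0 12 6 5 11

Derivation:
Char counts: '$':1, '4':2, '5':3, '6':1, '7':3, '8':2, '9':1
C (first-col start): C('$')=0, C('4')=1, C('5')=3, C('6')=6, C('7')=7, C('8')=10, C('9')=12
L[0]='5': occ=0, LF[0]=C('5')+0=3+0=3
L[1]='8': occ=0, LF[1]=C('8')+0=10+0=10
L[2]='4': occ=0, LF[2]=C('4')+0=1+0=1
L[3]='4': occ=1, LF[3]=C('4')+1=1+1=2
L[4]='7': occ=0, LF[4]=C('7')+0=7+0=7
L[5]='7': occ=1, LF[5]=C('7')+1=7+1=8
L[6]='5': occ=1, LF[6]=C('5')+1=3+1=4
L[7]='7': occ=2, LF[7]=C('7')+2=7+2=9
L[8]='$': occ=0, LF[8]=C('$')+0=0+0=0
L[9]='9': occ=0, LF[9]=C('9')+0=12+0=12
L[10]='6': occ=0, LF[10]=C('6')+0=6+0=6
L[11]='5': occ=2, LF[11]=C('5')+2=3+2=5
L[12]='8': occ=1, LF[12]=C('8')+1=10+1=11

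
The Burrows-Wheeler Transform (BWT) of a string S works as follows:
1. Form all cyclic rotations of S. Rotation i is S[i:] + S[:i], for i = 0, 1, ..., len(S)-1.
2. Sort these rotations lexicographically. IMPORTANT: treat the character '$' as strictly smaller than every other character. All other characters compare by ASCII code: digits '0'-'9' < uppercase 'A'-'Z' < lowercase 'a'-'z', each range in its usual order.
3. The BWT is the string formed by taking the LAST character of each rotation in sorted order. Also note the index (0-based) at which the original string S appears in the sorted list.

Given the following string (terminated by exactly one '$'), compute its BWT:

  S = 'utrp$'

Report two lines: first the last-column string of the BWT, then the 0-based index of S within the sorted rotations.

Answer: prtu$
4

Derivation:
All 5 rotations (rotation i = S[i:]+S[:i]):
  rot[0] = utrp$
  rot[1] = trp$u
  rot[2] = rp$ut
  rot[3] = p$utr
  rot[4] = $utrp
Sorted (with $ < everything):
  sorted[0] = $utrp  (last char: 'p')
  sorted[1] = p$utr  (last char: 'r')
  sorted[2] = rp$ut  (last char: 't')
  sorted[3] = trp$u  (last char: 'u')
  sorted[4] = utrp$  (last char: '$')
Last column: prtu$
Original string S is at sorted index 4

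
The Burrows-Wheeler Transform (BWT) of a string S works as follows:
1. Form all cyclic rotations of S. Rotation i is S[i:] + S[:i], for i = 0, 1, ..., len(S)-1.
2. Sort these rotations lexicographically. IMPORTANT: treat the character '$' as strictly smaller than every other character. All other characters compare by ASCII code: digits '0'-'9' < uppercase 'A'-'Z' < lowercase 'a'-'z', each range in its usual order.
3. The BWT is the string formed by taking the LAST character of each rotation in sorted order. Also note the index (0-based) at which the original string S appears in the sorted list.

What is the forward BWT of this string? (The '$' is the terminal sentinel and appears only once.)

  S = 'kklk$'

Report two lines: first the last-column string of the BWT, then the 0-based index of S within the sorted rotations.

Answer: kl$kk
2

Derivation:
All 5 rotations (rotation i = S[i:]+S[:i]):
  rot[0] = kklk$
  rot[1] = klk$k
  rot[2] = lk$kk
  rot[3] = k$kkl
  rot[4] = $kklk
Sorted (with $ < everything):
  sorted[0] = $kklk  (last char: 'k')
  sorted[1] = k$kkl  (last char: 'l')
  sorted[2] = kklk$  (last char: '$')
  sorted[3] = klk$k  (last char: 'k')
  sorted[4] = lk$kk  (last char: 'k')
Last column: kl$kk
Original string S is at sorted index 2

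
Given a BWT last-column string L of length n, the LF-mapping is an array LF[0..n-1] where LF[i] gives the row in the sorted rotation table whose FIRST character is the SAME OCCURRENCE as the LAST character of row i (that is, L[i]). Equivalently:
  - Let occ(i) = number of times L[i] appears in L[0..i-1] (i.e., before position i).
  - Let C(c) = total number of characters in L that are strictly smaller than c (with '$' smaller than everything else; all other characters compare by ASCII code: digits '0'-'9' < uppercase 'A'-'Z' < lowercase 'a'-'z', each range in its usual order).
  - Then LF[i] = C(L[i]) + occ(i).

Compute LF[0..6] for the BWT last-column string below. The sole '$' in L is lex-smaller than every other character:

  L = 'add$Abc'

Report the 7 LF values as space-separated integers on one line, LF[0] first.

Answer: 2 5 6 0 1 3 4

Derivation:
Char counts: '$':1, 'A':1, 'a':1, 'b':1, 'c':1, 'd':2
C (first-col start): C('$')=0, C('A')=1, C('a')=2, C('b')=3, C('c')=4, C('d')=5
L[0]='a': occ=0, LF[0]=C('a')+0=2+0=2
L[1]='d': occ=0, LF[1]=C('d')+0=5+0=5
L[2]='d': occ=1, LF[2]=C('d')+1=5+1=6
L[3]='$': occ=0, LF[3]=C('$')+0=0+0=0
L[4]='A': occ=0, LF[4]=C('A')+0=1+0=1
L[5]='b': occ=0, LF[5]=C('b')+0=3+0=3
L[6]='c': occ=0, LF[6]=C('c')+0=4+0=4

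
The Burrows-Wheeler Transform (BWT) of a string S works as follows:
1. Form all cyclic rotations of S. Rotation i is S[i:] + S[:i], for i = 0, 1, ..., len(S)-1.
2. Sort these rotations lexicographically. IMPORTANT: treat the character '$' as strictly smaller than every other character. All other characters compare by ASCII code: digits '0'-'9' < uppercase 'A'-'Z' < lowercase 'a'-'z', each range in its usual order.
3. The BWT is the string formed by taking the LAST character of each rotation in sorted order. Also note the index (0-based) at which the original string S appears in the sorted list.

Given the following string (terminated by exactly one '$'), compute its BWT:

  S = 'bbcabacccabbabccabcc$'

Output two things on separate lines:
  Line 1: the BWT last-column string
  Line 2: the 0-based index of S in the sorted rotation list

Answer: ccccbbbaa$baacbccbcba
9

Derivation:
All 21 rotations (rotation i = S[i:]+S[:i]):
  rot[0] = bbcabacccabbabccabcc$
  rot[1] = bcabacccabbabccabcc$b
  rot[2] = cabacccabbabccabcc$bb
  rot[3] = abacccabbabccabcc$bbc
  rot[4] = bacccabbabccabcc$bbca
  rot[5] = acccabbabccabcc$bbcab
  rot[6] = cccabbabccabcc$bbcaba
  rot[7] = ccabbabccabcc$bbcabac
  rot[8] = cabbabccabcc$bbcabacc
  rot[9] = abbabccabcc$bbcabaccc
  rot[10] = bbabccabcc$bbcabaccca
  rot[11] = babccabcc$bbcabacccab
  rot[12] = abccabcc$bbcabacccabb
  rot[13] = bccabcc$bbcabacccabba
  rot[14] = ccabcc$bbcabacccabbab
  rot[15] = cabcc$bbcabacccabbabc
  rot[16] = abcc$bbcabacccabbabcc
  rot[17] = bcc$bbcabacccabbabcca
  rot[18] = cc$bbcabacccabbabccab
  rot[19] = c$bbcabacccabbabccabc
  rot[20] = $bbcabacccabbabccabcc
Sorted (with $ < everything):
  sorted[0] = $bbcabacccabbabccabcc  (last char: 'c')
  sorted[1] = abacccabbabccabcc$bbc  (last char: 'c')
  sorted[2] = abbabccabcc$bbcabaccc  (last char: 'c')
  sorted[3] = abcc$bbcabacccabbabcc  (last char: 'c')
  sorted[4] = abccabcc$bbcabacccabb  (last char: 'b')
  sorted[5] = acccabbabccabcc$bbcab  (last char: 'b')
  sorted[6] = babccabcc$bbcabacccab  (last char: 'b')
  sorted[7] = bacccabbabccabcc$bbca  (last char: 'a')
  sorted[8] = bbabccabcc$bbcabaccca  (last char: 'a')
  sorted[9] = bbcabacccabbabccabcc$  (last char: '$')
  sorted[10] = bcabacccabbabccabcc$b  (last char: 'b')
  sorted[11] = bcc$bbcabacccabbabcca  (last char: 'a')
  sorted[12] = bccabcc$bbcabacccabba  (last char: 'a')
  sorted[13] = c$bbcabacccabbabccabc  (last char: 'c')
  sorted[14] = cabacccabbabccabcc$bb  (last char: 'b')
  sorted[15] = cabbabccabcc$bbcabacc  (last char: 'c')
  sorted[16] = cabcc$bbcabacccabbabc  (last char: 'c')
  sorted[17] = cc$bbcabacccabbabccab  (last char: 'b')
  sorted[18] = ccabbabccabcc$bbcabac  (last char: 'c')
  sorted[19] = ccabcc$bbcabacccabbab  (last char: 'b')
  sorted[20] = cccabbabccabcc$bbcaba  (last char: 'a')
Last column: ccccbbbaa$baacbccbcba
Original string S is at sorted index 9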